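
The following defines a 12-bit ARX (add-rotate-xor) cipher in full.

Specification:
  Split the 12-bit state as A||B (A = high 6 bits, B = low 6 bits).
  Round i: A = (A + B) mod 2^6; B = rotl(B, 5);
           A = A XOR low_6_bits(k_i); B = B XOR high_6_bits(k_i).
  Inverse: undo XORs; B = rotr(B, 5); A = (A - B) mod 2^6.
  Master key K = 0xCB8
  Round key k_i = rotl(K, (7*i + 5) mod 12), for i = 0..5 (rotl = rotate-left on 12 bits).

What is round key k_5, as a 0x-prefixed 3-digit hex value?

K = 0xCB8
k_0 = rotl(K, (7*0+5) mod 12) = rotl(K, 5) = 0x719
k_1 = rotl(K, (7*1+5) mod 12) = rotl(K, 0) = 0xCB8
k_2 = rotl(K, (7*2+5) mod 12) = rotl(K, 7) = 0xC65
k_3 = rotl(K, (7*3+5) mod 12) = rotl(K, 2) = 0x2E3
k_4 = rotl(K, (7*4+5) mod 12) = rotl(K, 9) = 0x197
k_5 = rotl(K, (7*5+5) mod 12) = rotl(K, 4) = 0xB8C

0xB8C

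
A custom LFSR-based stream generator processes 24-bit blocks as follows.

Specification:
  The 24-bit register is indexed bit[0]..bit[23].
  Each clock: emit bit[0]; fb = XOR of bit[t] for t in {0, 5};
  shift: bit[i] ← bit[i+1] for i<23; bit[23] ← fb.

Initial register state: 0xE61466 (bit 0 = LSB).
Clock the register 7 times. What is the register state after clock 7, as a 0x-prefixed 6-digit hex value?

reg_0 = 0xE61466
clock 1: out=0, reg = 0xF30A33
clock 2: out=1, reg = 0x798519
clock 3: out=1, reg = 0xBCC28C
clock 4: out=0, reg = 0x5E6146
clock 5: out=0, reg = 0x2F30A3
clock 6: out=1, reg = 0x179851
clock 7: out=1, reg = 0x8BCC28

0x8BCC28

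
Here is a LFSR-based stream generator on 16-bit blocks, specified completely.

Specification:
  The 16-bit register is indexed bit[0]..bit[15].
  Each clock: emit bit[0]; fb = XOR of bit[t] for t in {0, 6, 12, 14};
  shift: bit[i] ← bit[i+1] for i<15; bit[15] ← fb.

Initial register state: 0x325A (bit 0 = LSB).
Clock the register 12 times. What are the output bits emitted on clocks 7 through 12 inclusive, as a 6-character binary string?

100100

reg_0 = 0x325A
clock 1: out=0, reg = 0x192D
clock 2: out=1, reg = 0x0C96
clock 3: out=0, reg = 0x064B
clock 4: out=1, reg = 0x0325
clock 5: out=1, reg = 0x8192
clock 6: out=0, reg = 0x40C9
clock 7: out=1, reg = 0xA064
clock 8: out=0, reg = 0xD032
clock 9: out=0, reg = 0x6819
clock 10: out=1, reg = 0x340C
clock 11: out=0, reg = 0x9A06
clock 12: out=0, reg = 0xCD03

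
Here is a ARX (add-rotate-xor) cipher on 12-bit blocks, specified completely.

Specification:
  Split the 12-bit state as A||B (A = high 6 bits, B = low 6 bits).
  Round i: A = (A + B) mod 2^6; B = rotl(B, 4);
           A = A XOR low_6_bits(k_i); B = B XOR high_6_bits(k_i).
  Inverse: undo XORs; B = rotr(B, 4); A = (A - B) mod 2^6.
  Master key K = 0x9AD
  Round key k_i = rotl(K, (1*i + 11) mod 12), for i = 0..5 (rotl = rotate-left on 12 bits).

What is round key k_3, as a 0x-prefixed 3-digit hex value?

K = 0x9AD
k_0 = rotl(K, (1*0+11) mod 12) = rotl(K, 11) = 0xCD6
k_1 = rotl(K, (1*1+11) mod 12) = rotl(K, 0) = 0x9AD
k_2 = rotl(K, (1*2+11) mod 12) = rotl(K, 1) = 0x35B
k_3 = rotl(K, (1*3+11) mod 12) = rotl(K, 2) = 0x6B6

0x6B6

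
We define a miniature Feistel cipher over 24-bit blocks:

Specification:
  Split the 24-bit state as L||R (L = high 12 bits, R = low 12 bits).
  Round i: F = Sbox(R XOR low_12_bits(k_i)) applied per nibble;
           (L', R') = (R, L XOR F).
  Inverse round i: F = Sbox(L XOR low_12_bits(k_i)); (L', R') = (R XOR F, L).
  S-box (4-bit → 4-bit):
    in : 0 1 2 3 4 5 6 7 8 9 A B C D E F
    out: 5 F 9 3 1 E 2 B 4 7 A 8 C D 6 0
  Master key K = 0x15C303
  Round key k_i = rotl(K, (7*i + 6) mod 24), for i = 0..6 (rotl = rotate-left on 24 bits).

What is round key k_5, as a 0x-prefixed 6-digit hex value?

0x062B86

K = 0x15C303
k_0 = rotl(K, (7*0+6) mod 24) = rotl(K, 6) = 0x70C0C5
k_1 = rotl(K, (7*1+6) mod 24) = rotl(K, 13) = 0x6062B8
k_2 = rotl(K, (7*2+6) mod 24) = rotl(K, 20) = 0x315C30
k_3 = rotl(K, (7*3+6) mod 24) = rotl(K, 3) = 0xAE1818
k_4 = rotl(K, (7*4+6) mod 24) = rotl(K, 10) = 0x0C0C57
k_5 = rotl(K, (7*5+6) mod 24) = rotl(K, 17) = 0x062B86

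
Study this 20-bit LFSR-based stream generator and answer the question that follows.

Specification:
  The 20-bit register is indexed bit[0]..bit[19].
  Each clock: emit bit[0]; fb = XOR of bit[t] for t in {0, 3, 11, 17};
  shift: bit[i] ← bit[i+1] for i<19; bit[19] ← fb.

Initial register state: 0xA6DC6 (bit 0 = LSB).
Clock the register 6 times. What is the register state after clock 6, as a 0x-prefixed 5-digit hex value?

reg_0 = 0xA6DC6
clock 1: out=0, reg = 0x536E3
clock 2: out=1, reg = 0xA9B71
clock 3: out=1, reg = 0xD4DB8
clock 4: out=0, reg = 0x6A6DC
clock 5: out=0, reg = 0x3536E
clock 6: out=0, reg = 0x1A9B7

0x1A9B7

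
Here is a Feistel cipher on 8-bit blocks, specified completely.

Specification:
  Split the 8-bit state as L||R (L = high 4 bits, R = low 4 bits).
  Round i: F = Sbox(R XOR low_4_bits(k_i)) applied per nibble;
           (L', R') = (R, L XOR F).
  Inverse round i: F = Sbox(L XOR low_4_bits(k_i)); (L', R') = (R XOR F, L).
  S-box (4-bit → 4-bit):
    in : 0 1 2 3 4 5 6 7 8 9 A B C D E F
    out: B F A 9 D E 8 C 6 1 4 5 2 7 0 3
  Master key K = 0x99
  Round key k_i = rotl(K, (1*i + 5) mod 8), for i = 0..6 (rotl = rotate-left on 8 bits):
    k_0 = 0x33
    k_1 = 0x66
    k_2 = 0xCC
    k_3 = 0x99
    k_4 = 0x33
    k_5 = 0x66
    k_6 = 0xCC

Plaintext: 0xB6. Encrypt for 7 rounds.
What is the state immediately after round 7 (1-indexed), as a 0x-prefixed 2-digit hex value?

s_0 = plaintext = 0xB6
s_1 = Round(s_0, k_0) = 0x65
s_2 = Round(s_1, k_1) = 0x5F
s_3 = Round(s_2, k_2) = 0xFC
s_4 = Round(s_3, k_3) = 0xC1
s_5 = Round(s_4, k_4) = 0x16
s_6 = Round(s_5, k_5) = 0x6A
s_7 = Round(s_6, k_6) = 0xAE

0xAE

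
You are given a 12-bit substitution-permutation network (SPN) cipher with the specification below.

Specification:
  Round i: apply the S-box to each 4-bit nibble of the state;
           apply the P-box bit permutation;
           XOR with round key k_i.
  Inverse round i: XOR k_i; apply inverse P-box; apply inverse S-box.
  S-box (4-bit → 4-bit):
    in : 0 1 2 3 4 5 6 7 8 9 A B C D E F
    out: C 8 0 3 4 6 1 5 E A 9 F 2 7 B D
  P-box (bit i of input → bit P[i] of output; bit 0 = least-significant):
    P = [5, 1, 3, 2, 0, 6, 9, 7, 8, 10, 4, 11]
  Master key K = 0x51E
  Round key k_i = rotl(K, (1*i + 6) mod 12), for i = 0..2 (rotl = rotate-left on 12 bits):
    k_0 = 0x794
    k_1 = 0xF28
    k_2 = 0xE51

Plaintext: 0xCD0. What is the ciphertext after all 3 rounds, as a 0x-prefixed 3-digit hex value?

s_0 = plaintext = 0xCD0
s_1 = Round(s_0, k_0) = 0x1D9
s_2 = Round(s_1, k_1) = 0x56F
s_3 = Round(s_2, k_2) = 0xA6C

0xA6C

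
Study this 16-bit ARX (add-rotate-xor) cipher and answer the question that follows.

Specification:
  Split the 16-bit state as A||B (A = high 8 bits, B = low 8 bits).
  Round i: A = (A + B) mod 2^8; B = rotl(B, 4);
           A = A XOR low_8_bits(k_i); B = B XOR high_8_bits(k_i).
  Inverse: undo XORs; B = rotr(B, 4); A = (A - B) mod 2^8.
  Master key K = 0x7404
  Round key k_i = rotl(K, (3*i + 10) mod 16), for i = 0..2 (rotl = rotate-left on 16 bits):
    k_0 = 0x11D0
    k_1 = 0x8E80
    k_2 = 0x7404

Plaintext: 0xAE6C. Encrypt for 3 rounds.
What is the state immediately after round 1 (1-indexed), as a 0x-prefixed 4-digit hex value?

s_0 = plaintext = 0xAE6C
s_1 = Round(s_0, k_0) = 0xCAD7
s_2 = Round(s_1, k_1) = 0x21F3
s_3 = Round(s_2, k_2) = 0x104B

0xCAD7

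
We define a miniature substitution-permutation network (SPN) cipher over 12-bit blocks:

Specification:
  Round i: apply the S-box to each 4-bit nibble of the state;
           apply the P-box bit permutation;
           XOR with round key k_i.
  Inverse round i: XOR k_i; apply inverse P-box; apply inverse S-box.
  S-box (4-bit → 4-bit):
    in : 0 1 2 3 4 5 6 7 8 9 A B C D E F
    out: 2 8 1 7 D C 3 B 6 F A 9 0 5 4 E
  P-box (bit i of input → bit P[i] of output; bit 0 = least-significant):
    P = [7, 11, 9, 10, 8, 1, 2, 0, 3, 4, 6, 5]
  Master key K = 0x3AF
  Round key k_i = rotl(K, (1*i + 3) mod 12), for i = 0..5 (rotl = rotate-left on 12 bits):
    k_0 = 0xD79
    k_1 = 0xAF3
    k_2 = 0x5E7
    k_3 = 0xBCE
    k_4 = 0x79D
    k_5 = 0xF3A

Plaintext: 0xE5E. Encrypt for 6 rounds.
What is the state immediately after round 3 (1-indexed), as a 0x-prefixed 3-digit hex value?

s_0 = plaintext = 0xE5E
s_1 = Round(s_0, k_0) = 0xF3C
s_2 = Round(s_1, k_1) = 0xB85
s_3 = Round(s_2, k_2) = 0x3C9
s_4 = Round(s_3, k_3) = 0x516
s_5 = Round(s_4, k_4) = 0xF7C
s_6 = Round(s_5, k_5) = 0xE49

0x3C9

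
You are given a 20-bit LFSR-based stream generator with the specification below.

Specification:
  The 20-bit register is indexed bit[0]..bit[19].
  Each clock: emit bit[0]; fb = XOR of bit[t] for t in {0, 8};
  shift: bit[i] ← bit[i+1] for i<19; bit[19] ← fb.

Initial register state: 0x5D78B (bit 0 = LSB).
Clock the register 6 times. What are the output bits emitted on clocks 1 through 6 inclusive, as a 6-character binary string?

reg_0 = 0x5D78B
clock 1: out=1, reg = 0x2EBC5
clock 2: out=1, reg = 0x175E2
clock 3: out=0, reg = 0x8BAF1
clock 4: out=1, reg = 0xC5D78
clock 5: out=0, reg = 0xE2EBC
clock 6: out=0, reg = 0x7175E

110100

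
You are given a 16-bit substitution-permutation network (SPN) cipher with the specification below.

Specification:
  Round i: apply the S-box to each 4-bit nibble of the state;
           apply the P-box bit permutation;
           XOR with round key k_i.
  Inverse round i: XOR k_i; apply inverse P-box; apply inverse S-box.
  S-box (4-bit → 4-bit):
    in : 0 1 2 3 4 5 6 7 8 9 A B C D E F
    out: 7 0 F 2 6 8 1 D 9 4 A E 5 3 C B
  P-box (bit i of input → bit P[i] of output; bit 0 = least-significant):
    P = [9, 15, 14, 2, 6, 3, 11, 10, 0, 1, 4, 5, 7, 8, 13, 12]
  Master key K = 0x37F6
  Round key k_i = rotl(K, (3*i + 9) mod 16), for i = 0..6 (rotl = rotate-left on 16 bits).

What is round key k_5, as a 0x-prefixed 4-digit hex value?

K = 0x37F6
k_0 = rotl(K, (3*0+9) mod 16) = rotl(K, 9) = 0xEC6F
k_1 = rotl(K, (3*1+9) mod 16) = rotl(K, 12) = 0x637F
k_2 = rotl(K, (3*2+9) mod 16) = rotl(K, 15) = 0x1BFB
k_3 = rotl(K, (3*3+9) mod 16) = rotl(K, 2) = 0xDFD8
k_4 = rotl(K, (3*4+9) mod 16) = rotl(K, 5) = 0xFEC6
k_5 = rotl(K, (3*5+9) mod 16) = rotl(K, 8) = 0xF637

0xF637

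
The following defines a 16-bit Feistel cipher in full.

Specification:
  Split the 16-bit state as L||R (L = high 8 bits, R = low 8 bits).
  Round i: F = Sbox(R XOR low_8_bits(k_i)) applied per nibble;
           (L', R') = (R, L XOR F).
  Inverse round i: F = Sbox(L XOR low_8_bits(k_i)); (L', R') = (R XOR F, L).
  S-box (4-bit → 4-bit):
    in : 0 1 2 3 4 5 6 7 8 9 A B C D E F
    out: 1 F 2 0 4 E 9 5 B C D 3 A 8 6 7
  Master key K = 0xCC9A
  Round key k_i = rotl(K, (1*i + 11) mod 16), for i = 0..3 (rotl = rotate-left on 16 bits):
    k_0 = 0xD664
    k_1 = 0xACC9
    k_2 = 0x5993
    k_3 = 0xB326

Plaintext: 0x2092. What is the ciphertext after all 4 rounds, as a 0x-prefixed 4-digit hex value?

0xF8D5

s_0 = plaintext = 0x2092
s_1 = Round(s_0, k_0) = 0x9259
s_2 = Round(s_1, k_1) = 0x5953
s_3 = Round(s_2, k_2) = 0x53F8
s_4 = Round(s_3, k_3) = 0xF8D5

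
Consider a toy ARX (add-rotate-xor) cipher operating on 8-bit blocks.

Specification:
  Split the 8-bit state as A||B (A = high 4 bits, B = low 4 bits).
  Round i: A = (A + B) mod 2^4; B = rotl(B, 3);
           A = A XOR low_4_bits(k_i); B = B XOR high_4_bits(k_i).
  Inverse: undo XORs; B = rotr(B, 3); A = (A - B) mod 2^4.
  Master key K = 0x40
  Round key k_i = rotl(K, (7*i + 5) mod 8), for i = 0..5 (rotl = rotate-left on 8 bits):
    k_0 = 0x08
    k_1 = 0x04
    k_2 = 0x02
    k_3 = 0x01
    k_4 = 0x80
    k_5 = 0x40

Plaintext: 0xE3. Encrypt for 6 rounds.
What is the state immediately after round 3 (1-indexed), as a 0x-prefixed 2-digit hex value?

s_0 = plaintext = 0xE3
s_1 = Round(s_0, k_0) = 0x99
s_2 = Round(s_1, k_1) = 0x6C
s_3 = Round(s_2, k_2) = 0x06
s_4 = Round(s_3, k_3) = 0x73
s_5 = Round(s_4, k_4) = 0xA1
s_6 = Round(s_5, k_5) = 0xBC

0x06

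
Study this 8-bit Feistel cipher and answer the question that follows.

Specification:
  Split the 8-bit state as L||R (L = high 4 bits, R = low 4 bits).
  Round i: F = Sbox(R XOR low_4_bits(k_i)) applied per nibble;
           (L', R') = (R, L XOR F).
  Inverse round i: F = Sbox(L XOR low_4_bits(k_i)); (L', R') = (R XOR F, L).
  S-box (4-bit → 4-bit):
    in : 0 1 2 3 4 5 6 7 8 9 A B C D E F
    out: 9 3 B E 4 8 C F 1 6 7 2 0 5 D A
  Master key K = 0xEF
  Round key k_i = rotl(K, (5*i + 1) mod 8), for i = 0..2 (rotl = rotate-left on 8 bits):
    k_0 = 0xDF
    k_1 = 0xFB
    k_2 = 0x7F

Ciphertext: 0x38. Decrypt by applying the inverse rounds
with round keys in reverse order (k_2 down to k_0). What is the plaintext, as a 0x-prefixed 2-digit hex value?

0x3D

s_0 = ciphertext = 0x38
s_1 = InvRound(s_0, k_2) = 0x83
s_2 = InvRound(s_1, k_1) = 0xD8
s_3 = InvRound(s_2, k_0) = 0x3D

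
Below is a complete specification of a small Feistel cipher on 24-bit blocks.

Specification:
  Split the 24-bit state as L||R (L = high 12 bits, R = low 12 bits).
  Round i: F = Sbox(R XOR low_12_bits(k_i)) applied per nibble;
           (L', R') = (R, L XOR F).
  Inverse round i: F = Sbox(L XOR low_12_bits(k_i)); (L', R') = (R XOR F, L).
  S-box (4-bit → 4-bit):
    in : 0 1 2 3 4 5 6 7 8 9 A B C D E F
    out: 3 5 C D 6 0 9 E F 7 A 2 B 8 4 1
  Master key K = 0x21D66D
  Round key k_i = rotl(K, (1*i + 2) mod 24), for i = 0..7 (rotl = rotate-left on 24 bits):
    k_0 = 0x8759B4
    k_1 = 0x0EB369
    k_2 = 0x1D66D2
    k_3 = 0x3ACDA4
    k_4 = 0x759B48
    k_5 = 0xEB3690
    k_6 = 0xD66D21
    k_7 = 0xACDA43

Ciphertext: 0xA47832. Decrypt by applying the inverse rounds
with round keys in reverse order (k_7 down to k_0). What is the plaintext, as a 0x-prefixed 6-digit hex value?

0xEFDE7B

s_0 = ciphertext = 0xA47832
s_1 = InvRound(s_0, k_7) = 0xB04A47
s_2 = InvRound(s_1, k_6) = 0x387B04
s_3 = InvRound(s_2, k_5) = 0xB5A387
s_4 = InvRound(s_3, k_4) = 0x0DBB5A
s_5 = InvRound(s_4, k_3) = 0x3BB0DB
s_6 = InvRound(s_5, k_2) = 0x04C3BB
s_7 = InvRound(s_6, k_1) = 0xE7B04C
s_8 = InvRound(s_7, k_0) = 0xEFDE7B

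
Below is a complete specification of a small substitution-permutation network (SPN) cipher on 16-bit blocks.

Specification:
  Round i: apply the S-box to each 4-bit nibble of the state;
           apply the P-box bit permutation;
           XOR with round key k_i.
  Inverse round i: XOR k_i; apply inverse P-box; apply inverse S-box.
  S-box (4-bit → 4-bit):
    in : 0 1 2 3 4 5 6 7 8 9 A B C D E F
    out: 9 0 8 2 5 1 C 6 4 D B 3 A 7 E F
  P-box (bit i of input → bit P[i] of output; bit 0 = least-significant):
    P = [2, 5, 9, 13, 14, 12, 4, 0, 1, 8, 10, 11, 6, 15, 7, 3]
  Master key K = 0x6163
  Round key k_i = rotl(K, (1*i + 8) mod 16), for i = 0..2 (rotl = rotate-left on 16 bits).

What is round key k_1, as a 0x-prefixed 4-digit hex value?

K = 0x6163
k_0 = rotl(K, (1*0+8) mod 16) = rotl(K, 8) = 0x6361
k_1 = rotl(K, (1*1+8) mod 16) = rotl(K, 9) = 0xC6C2

0xC6C2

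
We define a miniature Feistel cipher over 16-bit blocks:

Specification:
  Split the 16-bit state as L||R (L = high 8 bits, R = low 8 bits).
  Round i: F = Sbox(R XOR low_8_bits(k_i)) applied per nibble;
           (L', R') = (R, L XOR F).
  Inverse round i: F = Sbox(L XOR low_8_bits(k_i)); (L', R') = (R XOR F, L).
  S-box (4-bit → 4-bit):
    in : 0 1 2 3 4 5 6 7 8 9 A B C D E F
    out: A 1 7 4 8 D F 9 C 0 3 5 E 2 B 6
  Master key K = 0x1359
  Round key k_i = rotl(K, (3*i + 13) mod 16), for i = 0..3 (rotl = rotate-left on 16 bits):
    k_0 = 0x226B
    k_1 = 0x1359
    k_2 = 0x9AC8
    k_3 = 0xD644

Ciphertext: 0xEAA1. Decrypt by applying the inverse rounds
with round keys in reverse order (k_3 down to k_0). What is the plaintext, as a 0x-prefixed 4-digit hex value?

0x9D62

s_0 = ciphertext = 0xEAA1
s_1 = InvRound(s_0, k_3) = 0x9AEA
s_2 = InvRound(s_1, k_2) = 0x3D9A
s_3 = InvRound(s_2, k_1) = 0x623D
s_4 = InvRound(s_3, k_0) = 0x9D62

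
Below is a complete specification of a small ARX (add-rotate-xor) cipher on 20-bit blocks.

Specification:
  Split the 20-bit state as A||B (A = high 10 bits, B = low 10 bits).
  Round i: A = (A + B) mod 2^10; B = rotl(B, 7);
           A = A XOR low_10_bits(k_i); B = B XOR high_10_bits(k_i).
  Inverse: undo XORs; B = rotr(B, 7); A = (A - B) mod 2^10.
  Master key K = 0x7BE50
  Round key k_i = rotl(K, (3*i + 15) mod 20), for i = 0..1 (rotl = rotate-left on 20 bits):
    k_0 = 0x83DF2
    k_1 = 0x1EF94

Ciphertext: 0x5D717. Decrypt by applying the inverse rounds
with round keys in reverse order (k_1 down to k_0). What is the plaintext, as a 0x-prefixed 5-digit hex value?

0xCFF4A

s_0 = ciphertext = 0x5D717
s_1 = InvRound(s_0, k_1) = 0xDEF66
s_2 = InvRound(s_1, k_0) = 0xCFF4A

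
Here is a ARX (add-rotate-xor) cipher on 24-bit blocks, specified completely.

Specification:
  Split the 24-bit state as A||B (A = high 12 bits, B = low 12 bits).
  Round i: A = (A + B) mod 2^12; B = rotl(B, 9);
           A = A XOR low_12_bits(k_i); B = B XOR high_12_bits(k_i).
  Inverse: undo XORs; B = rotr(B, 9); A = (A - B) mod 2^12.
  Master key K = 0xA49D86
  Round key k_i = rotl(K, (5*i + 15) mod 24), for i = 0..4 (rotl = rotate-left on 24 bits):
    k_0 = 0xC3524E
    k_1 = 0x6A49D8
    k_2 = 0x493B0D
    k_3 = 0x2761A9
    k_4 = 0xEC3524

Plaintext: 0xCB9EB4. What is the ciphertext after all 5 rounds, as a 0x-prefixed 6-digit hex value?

0x32269F

s_0 = plaintext = 0xCB9EB4
s_1 = Round(s_0, k_0) = 0x9235E3
s_2 = Round(s_1, k_1) = 0x6DE018
s_3 = Round(s_2, k_2) = 0xDFB490
s_4 = Round(s_3, k_3) = 0x3222E4
s_5 = Round(s_4, k_4) = 0x32269F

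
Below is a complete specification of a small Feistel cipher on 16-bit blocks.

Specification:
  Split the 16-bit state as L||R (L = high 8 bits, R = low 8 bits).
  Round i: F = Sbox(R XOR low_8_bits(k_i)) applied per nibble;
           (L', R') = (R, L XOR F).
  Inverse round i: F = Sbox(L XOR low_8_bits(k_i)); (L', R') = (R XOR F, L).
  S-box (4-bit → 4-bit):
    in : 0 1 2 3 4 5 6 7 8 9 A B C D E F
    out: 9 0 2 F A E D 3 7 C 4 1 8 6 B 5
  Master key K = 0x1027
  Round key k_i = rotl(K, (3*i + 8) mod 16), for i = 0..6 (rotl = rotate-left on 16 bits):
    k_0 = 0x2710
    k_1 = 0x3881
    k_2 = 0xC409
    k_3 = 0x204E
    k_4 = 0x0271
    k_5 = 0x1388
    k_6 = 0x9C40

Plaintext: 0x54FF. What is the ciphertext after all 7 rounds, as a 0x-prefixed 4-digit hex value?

s_0 = plaintext = 0x54FF
s_1 = Round(s_0, k_0) = 0xFFE1
s_2 = Round(s_1, k_1) = 0xE126
s_3 = Round(s_2, k_2) = 0x26C4
s_4 = Round(s_3, k_3) = 0xC452
s_5 = Round(s_4, k_4) = 0x52EB
s_6 = Round(s_5, k_5) = 0xEB8D
s_7 = Round(s_6, k_6) = 0x8D6D

0x8D6D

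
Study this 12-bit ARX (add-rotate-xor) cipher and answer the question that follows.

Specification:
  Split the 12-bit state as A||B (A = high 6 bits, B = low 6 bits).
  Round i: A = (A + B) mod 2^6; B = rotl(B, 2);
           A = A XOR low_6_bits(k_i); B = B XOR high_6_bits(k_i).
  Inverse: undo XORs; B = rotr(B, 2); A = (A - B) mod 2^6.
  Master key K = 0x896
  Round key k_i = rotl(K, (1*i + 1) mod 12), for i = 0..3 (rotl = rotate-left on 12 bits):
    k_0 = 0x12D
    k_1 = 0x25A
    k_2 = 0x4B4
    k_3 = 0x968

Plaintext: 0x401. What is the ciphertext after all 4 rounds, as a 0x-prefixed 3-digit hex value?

s_0 = plaintext = 0x401
s_1 = Round(s_0, k_0) = 0xF00
s_2 = Round(s_1, k_1) = 0x989
s_3 = Round(s_2, k_2) = 0x6F6
s_4 = Round(s_3, k_3) = 0xE7E

0xE7E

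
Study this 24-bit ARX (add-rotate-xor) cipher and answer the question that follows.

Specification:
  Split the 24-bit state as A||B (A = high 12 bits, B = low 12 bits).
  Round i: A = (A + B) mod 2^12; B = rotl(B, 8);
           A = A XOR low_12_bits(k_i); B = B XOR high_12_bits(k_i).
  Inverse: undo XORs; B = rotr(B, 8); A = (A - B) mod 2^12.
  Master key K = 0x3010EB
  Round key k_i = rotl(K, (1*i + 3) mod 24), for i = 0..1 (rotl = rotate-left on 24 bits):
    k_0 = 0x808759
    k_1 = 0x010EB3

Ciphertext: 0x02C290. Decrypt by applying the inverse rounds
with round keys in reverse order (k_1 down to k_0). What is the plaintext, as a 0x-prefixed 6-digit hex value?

s_0 = ciphertext = 0x02C290
s_1 = InvRound(s_0, k_1) = 0x69D802
s_2 = InvRound(s_1, k_0) = 0x1240A0

0x1240A0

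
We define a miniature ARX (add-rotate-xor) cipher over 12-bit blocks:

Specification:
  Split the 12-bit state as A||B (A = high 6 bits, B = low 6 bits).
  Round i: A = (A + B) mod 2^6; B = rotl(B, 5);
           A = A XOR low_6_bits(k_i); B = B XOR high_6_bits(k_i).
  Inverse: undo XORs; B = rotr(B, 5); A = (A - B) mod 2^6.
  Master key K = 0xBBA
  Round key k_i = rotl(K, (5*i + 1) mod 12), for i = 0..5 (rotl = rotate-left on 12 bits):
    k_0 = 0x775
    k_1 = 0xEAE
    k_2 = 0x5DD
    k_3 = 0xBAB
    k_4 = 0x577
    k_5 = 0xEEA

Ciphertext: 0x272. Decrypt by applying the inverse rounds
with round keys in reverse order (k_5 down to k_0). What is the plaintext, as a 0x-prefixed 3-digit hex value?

0x463

s_0 = ciphertext = 0x272
s_1 = InvRound(s_0, k_5) = 0x452
s_2 = InvRound(s_1, k_4) = 0x60E
s_3 = InvRound(s_2, k_3) = 0xC81
s_4 = InvRound(s_3, k_2) = 0x0EC
s_5 = InvRound(s_4, k_1) = 0x06C
s_6 = InvRound(s_5, k_0) = 0x463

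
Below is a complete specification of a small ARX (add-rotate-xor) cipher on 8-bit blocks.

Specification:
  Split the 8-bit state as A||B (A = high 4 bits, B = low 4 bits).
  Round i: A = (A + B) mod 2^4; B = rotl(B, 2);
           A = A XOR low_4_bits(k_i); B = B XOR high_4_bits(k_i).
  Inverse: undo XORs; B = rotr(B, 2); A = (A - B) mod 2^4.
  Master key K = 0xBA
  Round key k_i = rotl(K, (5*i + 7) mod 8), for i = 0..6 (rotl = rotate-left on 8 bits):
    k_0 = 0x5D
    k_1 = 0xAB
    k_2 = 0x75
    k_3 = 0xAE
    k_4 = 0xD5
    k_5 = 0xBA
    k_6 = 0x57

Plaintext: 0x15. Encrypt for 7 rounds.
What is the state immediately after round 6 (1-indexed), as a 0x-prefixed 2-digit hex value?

s_0 = plaintext = 0x15
s_1 = Round(s_0, k_0) = 0xB0
s_2 = Round(s_1, k_1) = 0x0A
s_3 = Round(s_2, k_2) = 0xFD
s_4 = Round(s_3, k_3) = 0x2D
s_5 = Round(s_4, k_4) = 0xAA
s_6 = Round(s_5, k_5) = 0xE1
s_7 = Round(s_6, k_6) = 0x81

0xE1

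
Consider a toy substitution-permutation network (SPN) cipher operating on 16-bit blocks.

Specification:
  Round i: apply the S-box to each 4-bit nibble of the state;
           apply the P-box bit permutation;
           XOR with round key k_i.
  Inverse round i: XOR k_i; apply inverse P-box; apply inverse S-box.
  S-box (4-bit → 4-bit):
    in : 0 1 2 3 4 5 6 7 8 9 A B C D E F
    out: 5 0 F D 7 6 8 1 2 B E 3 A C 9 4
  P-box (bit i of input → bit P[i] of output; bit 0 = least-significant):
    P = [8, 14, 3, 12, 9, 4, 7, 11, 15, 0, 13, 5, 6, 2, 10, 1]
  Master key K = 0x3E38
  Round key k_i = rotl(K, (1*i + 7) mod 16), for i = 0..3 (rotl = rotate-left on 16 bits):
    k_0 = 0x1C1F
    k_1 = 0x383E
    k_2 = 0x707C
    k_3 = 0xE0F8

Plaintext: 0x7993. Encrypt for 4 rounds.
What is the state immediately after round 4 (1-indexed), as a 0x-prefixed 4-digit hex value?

0x3154

s_0 = plaintext = 0x7993
s_1 = Round(s_0, k_0) = 0x8766
s_2 = Round(s_1, k_1) = 0xA03A
s_3 = Round(s_2, k_2) = 0x8EF2
s_4 = Round(s_3, k_3) = 0x3154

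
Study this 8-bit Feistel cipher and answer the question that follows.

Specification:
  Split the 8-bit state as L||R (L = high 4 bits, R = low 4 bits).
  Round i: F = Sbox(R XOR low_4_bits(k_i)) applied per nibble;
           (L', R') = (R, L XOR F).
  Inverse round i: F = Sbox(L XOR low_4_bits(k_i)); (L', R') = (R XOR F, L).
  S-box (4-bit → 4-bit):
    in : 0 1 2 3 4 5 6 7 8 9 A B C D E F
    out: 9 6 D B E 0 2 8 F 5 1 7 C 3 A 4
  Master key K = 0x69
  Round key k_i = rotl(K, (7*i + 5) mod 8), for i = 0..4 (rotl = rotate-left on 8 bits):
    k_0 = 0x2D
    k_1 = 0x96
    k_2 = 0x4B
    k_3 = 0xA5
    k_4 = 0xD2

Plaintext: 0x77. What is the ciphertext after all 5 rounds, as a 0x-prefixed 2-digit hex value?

0x5E

s_0 = plaintext = 0x77
s_1 = Round(s_0, k_0) = 0x76
s_2 = Round(s_1, k_1) = 0x6E
s_3 = Round(s_2, k_2) = 0xE6
s_4 = Round(s_3, k_3) = 0x65
s_5 = Round(s_4, k_4) = 0x5E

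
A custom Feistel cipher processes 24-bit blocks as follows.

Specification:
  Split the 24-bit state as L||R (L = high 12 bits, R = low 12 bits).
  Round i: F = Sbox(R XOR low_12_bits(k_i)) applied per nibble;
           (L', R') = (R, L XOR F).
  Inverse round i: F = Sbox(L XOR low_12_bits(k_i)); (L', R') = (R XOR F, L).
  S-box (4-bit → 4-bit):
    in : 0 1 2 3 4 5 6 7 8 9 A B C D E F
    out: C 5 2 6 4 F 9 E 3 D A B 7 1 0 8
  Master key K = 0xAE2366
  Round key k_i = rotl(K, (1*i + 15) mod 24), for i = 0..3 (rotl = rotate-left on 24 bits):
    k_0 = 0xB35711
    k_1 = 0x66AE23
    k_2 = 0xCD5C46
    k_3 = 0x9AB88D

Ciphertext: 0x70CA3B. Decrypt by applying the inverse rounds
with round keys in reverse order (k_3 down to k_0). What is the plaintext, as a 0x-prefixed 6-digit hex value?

0x47CF99

s_0 = ciphertext = 0x70CA3B
s_1 = InvRound(s_0, k_3) = 0x20E70C
s_2 = InvRound(s_1, k_2) = 0x74F20E
s_3 = InvRound(s_2, k_1) = 0xF9974F
s_4 = InvRound(s_3, k_0) = 0x47CF99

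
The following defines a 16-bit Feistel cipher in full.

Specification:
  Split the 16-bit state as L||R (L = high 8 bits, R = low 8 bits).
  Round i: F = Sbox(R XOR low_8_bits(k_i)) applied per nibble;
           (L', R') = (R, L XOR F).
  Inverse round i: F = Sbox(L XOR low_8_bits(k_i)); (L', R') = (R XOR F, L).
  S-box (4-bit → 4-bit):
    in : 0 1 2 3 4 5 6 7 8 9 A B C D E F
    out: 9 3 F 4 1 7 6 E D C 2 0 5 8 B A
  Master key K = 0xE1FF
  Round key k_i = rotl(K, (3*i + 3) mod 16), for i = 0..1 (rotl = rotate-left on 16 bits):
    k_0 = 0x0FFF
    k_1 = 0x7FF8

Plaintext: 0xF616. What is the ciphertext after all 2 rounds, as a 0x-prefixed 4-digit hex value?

s_0 = plaintext = 0xF616
s_1 = Round(s_0, k_0) = 0x164A
s_2 = Round(s_1, k_1) = 0x4A19

0x4A19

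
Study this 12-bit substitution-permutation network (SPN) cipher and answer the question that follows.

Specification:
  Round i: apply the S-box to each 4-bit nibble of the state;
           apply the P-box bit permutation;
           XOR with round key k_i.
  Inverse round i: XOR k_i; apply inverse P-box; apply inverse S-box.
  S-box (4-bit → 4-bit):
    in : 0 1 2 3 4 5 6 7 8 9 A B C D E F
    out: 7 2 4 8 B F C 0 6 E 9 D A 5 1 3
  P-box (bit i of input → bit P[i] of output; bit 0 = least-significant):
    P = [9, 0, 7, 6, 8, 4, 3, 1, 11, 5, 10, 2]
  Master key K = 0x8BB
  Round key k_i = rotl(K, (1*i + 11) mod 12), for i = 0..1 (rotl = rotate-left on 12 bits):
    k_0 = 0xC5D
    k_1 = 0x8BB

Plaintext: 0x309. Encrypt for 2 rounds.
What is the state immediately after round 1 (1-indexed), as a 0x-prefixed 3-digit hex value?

s_0 = plaintext = 0x309
s_1 = Round(s_0, k_0) = 0xD80
s_2 = Round(s_1, k_1) = 0x622

0xD80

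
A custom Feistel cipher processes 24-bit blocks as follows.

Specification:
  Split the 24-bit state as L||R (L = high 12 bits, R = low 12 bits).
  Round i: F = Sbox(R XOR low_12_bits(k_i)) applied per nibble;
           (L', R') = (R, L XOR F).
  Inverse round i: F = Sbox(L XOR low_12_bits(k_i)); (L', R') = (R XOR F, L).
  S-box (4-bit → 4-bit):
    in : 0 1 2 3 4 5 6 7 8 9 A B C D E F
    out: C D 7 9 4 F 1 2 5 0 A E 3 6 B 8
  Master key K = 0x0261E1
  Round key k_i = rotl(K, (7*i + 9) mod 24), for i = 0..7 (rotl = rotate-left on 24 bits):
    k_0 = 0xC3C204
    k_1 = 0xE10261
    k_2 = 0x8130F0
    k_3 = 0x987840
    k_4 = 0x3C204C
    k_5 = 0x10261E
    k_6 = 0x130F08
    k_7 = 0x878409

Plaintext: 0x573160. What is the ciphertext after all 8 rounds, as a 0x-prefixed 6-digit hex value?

0xE6FDBB

s_0 = plaintext = 0x573160
s_1 = Round(s_0, k_0) = 0x160C67
s_2 = Round(s_1, k_1) = 0xC67AA1
s_3 = Round(s_2, k_2) = 0xAA169A
s_4 = Round(s_3, k_3) = 0x69A1CB
s_5 = Round(s_4, k_4) = 0x1CBBC8
s_6 = Round(s_5, k_5) = 0xBC87AA
s_7 = Round(s_6, k_6) = 0x7AAE6F
s_8 = Round(s_7, k_7) = 0xE6FDBB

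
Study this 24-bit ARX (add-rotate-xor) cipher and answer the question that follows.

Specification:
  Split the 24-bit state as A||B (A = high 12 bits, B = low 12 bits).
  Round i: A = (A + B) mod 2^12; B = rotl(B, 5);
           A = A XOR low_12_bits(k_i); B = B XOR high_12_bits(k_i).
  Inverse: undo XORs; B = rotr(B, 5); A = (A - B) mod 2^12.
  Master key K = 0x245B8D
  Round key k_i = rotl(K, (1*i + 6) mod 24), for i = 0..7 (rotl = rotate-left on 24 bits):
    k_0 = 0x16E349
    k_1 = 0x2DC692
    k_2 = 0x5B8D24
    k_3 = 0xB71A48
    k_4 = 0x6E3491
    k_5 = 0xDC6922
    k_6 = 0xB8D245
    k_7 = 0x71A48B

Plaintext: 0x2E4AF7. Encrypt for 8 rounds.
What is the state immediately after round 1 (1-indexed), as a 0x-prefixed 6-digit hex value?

0xE92F9B

s_0 = plaintext = 0x2E4AF7
s_1 = Round(s_0, k_0) = 0xE92F9B
s_2 = Round(s_1, k_1) = 0x8BF1A3
s_3 = Round(s_2, k_2) = 0x7461DB
s_4 = Round(s_3, k_3) = 0x369012
s_5 = Round(s_4, k_4) = 0x7EA4A3
s_6 = Round(s_5, k_5) = 0x5AF9AF
s_7 = Round(s_6, k_6) = 0xD1BE7E
s_8 = Round(s_7, k_7) = 0xF128C6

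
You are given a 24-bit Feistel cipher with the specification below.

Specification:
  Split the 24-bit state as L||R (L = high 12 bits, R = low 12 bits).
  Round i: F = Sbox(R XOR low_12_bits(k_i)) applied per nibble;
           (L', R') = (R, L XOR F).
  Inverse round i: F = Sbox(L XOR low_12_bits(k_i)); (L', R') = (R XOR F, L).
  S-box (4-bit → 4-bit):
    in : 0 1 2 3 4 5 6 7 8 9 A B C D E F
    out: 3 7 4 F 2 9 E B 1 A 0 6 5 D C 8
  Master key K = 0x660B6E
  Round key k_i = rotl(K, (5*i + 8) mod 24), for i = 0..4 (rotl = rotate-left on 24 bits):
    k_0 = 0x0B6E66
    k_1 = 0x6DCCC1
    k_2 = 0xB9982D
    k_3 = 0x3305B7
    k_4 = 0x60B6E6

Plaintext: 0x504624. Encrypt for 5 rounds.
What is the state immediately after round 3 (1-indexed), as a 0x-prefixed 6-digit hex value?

s_0 = plaintext = 0x504624
s_1 = Round(s_0, k_0) = 0x624420
s_2 = Round(s_1, k_1) = 0x4207E3
s_3 = Round(s_2, k_2) = 0x7E3C7C
s_4 = Round(s_3, k_3) = 0xC7CDB5
s_5 = Round(s_4, k_4) = 0xDB5AE3

0x7E3C7C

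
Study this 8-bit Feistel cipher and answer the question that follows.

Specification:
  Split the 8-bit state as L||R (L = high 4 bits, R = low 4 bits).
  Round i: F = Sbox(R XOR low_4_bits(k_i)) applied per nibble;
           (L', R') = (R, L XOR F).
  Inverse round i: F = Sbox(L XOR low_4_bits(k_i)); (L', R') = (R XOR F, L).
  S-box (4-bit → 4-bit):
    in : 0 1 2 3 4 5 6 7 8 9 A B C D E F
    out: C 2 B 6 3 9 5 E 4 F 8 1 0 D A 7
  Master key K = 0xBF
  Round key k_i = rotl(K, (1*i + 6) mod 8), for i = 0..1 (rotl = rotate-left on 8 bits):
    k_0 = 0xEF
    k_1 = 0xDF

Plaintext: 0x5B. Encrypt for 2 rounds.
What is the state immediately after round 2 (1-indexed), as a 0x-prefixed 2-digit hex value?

0x64

s_0 = plaintext = 0x5B
s_1 = Round(s_0, k_0) = 0xB6
s_2 = Round(s_1, k_1) = 0x64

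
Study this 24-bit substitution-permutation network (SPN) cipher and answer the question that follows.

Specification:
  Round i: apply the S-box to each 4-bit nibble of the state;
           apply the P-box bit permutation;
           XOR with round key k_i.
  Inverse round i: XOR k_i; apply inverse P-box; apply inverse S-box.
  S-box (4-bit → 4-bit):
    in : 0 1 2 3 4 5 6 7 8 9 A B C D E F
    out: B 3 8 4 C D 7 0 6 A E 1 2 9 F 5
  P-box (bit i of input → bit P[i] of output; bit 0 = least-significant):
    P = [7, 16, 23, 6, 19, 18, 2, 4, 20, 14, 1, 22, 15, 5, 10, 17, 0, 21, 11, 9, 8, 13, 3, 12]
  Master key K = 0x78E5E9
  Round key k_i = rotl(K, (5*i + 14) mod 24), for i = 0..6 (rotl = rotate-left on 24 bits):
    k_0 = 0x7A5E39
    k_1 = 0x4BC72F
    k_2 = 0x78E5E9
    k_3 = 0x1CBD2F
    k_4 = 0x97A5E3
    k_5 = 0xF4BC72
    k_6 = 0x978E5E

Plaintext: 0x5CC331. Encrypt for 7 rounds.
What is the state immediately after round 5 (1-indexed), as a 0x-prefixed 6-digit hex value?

0xA659A9

s_0 = plaintext = 0x5CC331
s_1 = Round(s_0, k_0) = 0x5B4F97
s_2 = Round(s_1, k_1) = 0x5DD234
s_3 = Round(s_2, k_2) = 0xBA76A4
s_4 = Round(s_3, k_3) = 0xA8F679
s_5 = Round(s_4, k_4) = 0xA659A9
s_6 = Round(s_5, k_5) = 0x93402F
s_7 = Round(s_6, k_6) = 0x45F2CE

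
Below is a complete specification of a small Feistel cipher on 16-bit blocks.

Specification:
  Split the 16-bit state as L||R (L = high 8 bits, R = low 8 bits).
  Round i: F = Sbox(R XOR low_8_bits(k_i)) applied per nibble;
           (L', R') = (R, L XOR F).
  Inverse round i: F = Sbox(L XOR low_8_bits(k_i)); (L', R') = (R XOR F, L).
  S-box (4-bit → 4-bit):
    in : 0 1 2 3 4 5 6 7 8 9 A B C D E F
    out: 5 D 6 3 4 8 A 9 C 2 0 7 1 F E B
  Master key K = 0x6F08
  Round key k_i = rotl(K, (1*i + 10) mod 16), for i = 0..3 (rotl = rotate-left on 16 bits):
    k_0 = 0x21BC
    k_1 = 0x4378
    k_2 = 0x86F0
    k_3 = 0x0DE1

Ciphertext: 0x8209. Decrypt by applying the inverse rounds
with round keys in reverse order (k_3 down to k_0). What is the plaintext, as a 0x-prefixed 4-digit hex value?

s_0 = ciphertext = 0x8209
s_1 = InvRound(s_0, k_3) = 0xAA82
s_2 = InvRound(s_1, k_2) = 0x02AA
s_3 = InvRound(s_2, k_1) = 0x3A02
s_4 = InvRound(s_3, k_0) = 0xC83A

0xC83A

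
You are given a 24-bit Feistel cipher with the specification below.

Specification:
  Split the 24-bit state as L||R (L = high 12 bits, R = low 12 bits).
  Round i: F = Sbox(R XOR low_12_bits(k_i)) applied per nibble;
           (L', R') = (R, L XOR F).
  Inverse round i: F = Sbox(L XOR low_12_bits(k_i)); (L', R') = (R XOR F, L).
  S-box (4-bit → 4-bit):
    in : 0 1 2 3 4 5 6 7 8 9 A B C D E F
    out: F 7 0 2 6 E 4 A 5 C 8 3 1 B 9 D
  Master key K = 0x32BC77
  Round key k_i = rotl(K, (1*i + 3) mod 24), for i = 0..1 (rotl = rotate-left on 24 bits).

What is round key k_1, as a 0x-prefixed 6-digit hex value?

0x2BC773

K = 0x32BC77
k_0 = rotl(K, (1*0+3) mod 24) = rotl(K, 3) = 0x95E3B9
k_1 = rotl(K, (1*1+3) mod 24) = rotl(K, 4) = 0x2BC773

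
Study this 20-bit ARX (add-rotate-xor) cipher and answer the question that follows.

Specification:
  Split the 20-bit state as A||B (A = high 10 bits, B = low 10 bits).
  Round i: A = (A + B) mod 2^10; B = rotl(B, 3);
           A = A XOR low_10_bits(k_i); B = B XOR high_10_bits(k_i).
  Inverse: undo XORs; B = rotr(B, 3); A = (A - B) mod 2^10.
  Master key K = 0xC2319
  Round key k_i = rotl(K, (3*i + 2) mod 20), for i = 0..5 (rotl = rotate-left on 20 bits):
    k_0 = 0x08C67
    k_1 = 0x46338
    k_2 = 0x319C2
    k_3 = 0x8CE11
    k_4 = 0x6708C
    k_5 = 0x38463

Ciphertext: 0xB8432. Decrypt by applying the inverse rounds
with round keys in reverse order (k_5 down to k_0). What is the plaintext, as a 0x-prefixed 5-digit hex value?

0x052C0

s_0 = ciphertext = 0xB8432
s_1 = InvRound(s_0, k_5) = 0x3A19A
s_2 = InvRound(s_1, k_4) = 0x59300
s_3 = InvRound(s_2, k_3) = 0x73DA6
s_4 = InvRound(s_3, k_2) = 0xF842C
s_5 = InvRound(s_4, k_1) = 0xACE26
s_6 = InvRound(s_5, k_0) = 0x052C0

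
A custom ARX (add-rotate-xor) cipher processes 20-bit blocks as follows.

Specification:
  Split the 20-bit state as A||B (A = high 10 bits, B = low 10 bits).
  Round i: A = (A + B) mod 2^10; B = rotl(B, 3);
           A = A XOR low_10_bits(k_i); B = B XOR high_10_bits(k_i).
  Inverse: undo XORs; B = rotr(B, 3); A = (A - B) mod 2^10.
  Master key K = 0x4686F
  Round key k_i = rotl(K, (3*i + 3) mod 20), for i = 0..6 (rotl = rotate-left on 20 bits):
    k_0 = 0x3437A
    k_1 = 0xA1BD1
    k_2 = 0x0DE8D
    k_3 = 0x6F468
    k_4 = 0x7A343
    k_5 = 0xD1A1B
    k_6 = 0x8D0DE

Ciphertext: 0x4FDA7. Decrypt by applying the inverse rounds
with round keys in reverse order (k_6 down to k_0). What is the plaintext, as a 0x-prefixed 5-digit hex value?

s_0 = ciphertext = 0x4FDA7
s_1 = InvRound(s_0, k_6) = 0xFBDF2
s_2 = InvRound(s_1, k_5) = 0xE7A56
s_3 = InvRound(s_2, k_4) = 0x59B77
s_4 = InvRound(s_3, k_3) = 0xED559
s_5 = InvRound(s_4, k_2) = 0x82F2D
s_6 = InvRound(s_5, k_1) = 0x095B5
s_7 = InvRound(s_6, k_0) = 0x2CEAC

0x2CEAC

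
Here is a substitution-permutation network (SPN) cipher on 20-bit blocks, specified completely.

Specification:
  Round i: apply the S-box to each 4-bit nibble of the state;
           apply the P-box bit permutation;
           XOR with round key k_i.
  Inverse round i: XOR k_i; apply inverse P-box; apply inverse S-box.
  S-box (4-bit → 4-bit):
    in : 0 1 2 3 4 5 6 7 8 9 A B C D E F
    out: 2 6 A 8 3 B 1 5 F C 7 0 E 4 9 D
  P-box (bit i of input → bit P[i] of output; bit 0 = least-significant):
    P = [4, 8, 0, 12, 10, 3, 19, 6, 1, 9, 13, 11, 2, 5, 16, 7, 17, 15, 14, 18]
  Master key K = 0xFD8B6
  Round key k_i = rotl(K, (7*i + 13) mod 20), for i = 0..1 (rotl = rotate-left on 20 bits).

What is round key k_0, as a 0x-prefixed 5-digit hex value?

K = 0xFD8B6
k_0 = rotl(K, (7*0+13) mod 20) = rotl(K, 13) = 0x6DFB1

0x6DFB1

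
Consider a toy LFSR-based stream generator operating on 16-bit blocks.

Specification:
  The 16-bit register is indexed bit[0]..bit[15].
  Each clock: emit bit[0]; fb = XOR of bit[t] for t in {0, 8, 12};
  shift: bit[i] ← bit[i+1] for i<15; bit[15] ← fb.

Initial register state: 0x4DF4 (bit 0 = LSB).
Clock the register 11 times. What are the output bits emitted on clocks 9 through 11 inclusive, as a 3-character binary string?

101

reg_0 = 0x4DF4
clock 1: out=0, reg = 0xA6FA
clock 2: out=0, reg = 0x537D
clock 3: out=1, reg = 0xA9BE
clock 4: out=0, reg = 0xD4DF
clock 5: out=1, reg = 0x6A6F
clock 6: out=1, reg = 0xB537
clock 7: out=1, reg = 0xDA9B
clock 8: out=1, reg = 0x6D4D
clock 9: out=1, reg = 0x36A6
clock 10: out=0, reg = 0x9B53
clock 11: out=1, reg = 0xCDA9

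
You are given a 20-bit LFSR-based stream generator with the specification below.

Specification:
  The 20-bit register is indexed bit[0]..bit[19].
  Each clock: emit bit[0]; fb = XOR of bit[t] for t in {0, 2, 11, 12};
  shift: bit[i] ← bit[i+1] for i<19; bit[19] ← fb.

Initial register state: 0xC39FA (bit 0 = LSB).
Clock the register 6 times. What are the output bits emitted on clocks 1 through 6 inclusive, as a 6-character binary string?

reg_0 = 0xC39FA
clock 1: out=0, reg = 0x61CFD
clock 2: out=1, reg = 0x30E7E
clock 3: out=0, reg = 0x1873F
clock 4: out=1, reg = 0x0C39F
clock 5: out=1, reg = 0x061CF
clock 6: out=1, reg = 0x030E7

010111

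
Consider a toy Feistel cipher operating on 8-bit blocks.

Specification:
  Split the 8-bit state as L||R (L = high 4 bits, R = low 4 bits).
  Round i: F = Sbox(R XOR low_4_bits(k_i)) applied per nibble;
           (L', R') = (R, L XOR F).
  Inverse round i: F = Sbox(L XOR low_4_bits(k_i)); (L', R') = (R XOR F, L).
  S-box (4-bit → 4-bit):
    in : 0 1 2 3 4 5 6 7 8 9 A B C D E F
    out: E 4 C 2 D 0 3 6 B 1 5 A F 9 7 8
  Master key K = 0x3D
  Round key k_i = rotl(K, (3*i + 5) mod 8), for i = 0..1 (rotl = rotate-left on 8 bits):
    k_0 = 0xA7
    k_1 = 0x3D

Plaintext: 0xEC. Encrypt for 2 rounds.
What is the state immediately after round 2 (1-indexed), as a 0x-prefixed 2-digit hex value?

0x4D

s_0 = plaintext = 0xEC
s_1 = Round(s_0, k_0) = 0xC4
s_2 = Round(s_1, k_1) = 0x4D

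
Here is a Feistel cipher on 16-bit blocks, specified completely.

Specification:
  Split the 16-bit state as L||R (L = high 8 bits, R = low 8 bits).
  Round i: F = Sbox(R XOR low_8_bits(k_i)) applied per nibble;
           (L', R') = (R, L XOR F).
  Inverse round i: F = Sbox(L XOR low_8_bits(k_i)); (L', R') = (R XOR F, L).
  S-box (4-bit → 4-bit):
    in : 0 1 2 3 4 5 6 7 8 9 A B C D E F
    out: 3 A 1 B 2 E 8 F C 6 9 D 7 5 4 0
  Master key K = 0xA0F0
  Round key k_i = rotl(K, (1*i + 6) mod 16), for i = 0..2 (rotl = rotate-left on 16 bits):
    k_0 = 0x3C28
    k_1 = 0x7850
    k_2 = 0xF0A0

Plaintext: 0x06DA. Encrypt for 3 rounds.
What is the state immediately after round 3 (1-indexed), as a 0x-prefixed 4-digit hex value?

s_0 = plaintext = 0x06DA
s_1 = Round(s_0, k_0) = 0xDA07
s_2 = Round(s_1, k_1) = 0x0735
s_3 = Round(s_2, k_2) = 0x3569

0x3569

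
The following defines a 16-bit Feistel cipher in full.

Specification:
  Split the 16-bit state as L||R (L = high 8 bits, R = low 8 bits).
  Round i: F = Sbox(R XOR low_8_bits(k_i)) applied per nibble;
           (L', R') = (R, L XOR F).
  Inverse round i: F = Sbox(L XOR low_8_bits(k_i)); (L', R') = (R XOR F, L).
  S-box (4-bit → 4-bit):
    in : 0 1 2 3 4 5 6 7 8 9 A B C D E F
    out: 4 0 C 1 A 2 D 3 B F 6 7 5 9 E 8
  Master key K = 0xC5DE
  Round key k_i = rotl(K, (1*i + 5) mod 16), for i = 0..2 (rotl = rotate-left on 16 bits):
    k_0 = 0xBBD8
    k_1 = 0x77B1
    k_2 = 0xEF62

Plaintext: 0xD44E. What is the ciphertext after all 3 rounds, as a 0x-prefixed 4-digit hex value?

s_0 = plaintext = 0xD44E
s_1 = Round(s_0, k_0) = 0x4E29
s_2 = Round(s_1, k_1) = 0x29B5
s_3 = Round(s_2, k_2) = 0xB5BA

0xB5BA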